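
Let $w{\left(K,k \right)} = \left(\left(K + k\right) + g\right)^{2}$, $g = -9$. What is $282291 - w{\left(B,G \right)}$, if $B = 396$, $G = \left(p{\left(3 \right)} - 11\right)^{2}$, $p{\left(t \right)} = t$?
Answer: $78890$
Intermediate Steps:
$G = 64$ ($G = \left(3 - 11\right)^{2} = \left(-8\right)^{2} = 64$)
$w{\left(K,k \right)} = \left(-9 + K + k\right)^{2}$ ($w{\left(K,k \right)} = \left(\left(K + k\right) - 9\right)^{2} = \left(-9 + K + k\right)^{2}$)
$282291 - w{\left(B,G \right)} = 282291 - \left(-9 + 396 + 64\right)^{2} = 282291 - 451^{2} = 282291 - 203401 = 78890$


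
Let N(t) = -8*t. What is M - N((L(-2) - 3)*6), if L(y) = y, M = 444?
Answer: 204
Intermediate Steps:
M - N((L(-2) - 3)*6) = 444 - (-8)*(-2 - 3)*6 = 444 - (-8)*(-5*6) = 444 - (-8)*(-30) = 444 - 1*240 = 444 - 240 = 204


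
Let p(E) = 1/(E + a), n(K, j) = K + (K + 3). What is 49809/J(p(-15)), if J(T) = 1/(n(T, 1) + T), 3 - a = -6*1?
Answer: 249045/2 ≈ 1.2452e+5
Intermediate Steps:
a = 9 (a = 3 - (-6) = 3 - 1*(-6) = 3 + 6 = 9)
n(K, j) = 3 + 2*K (n(K, j) = K + (3 + K) = 3 + 2*K)
p(E) = 1/(9 + E) (p(E) = 1/(E + 9) = 1/(9 + E))
J(T) = 1/(3 + 3*T) (J(T) = 1/((3 + 2*T) + T) = 1/(3 + 3*T))
49809/J(p(-15)) = 49809/((1/(3*(1 + 1/(9 - 15))))) = 49809/((1/(3*(1 + 1/(-6))))) = 49809/((1/(3*(1 - 1/6)))) = 49809/((1/(3*(5/6)))) = 49809/(((1/3)*(6/5))) = 49809/(2/5) = 49809*(5/2) = 249045/2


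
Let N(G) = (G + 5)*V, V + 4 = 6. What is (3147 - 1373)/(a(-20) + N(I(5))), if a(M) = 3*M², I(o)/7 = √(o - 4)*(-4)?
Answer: 887/577 ≈ 1.5373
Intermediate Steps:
V = 2 (V = -4 + 6 = 2)
I(o) = -28*√(-4 + o) (I(o) = 7*(√(o - 4)*(-4)) = 7*(√(-4 + o)*(-4)) = 7*(-4*√(-4 + o)) = -28*√(-4 + o))
N(G) = 10 + 2*G (N(G) = (G + 5)*2 = (5 + G)*2 = 10 + 2*G)
(3147 - 1373)/(a(-20) + N(I(5))) = (3147 - 1373)/(3*(-20)² + (10 + 2*(-28*√(-4 + 5)))) = 1774/(3*400 + (10 + 2*(-28*√1))) = 1774/(1200 + (10 + 2*(-28*1))) = 1774/(1200 + (10 + 2*(-28))) = 1774/(1200 + (10 - 56)) = 1774/(1200 - 46) = 1774/1154 = 1774*(1/1154) = 887/577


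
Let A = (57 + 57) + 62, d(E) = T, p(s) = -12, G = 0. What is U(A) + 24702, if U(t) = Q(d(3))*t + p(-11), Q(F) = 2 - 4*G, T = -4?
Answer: 25042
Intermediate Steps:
d(E) = -4
A = 176 (A = 114 + 62 = 176)
Q(F) = 2 (Q(F) = 2 - 4*0 = 2 + 0 = 2)
U(t) = -12 + 2*t (U(t) = 2*t - 12 = -12 + 2*t)
U(A) + 24702 = (-12 + 2*176) + 24702 = (-12 + 352) + 24702 = 340 + 24702 = 25042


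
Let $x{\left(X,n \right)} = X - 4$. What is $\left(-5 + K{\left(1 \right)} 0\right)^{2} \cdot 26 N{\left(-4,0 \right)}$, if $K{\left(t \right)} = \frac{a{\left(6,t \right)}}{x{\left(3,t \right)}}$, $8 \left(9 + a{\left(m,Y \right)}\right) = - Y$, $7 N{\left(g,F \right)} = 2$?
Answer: $\frac{1300}{7} \approx 185.71$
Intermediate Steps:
$x{\left(X,n \right)} = -4 + X$
$N{\left(g,F \right)} = \frac{2}{7}$ ($N{\left(g,F \right)} = \frac{1}{7} \cdot 2 = \frac{2}{7}$)
$a{\left(m,Y \right)} = -9 - \frac{Y}{8}$ ($a{\left(m,Y \right)} = -9 + \frac{\left(-1\right) Y}{8} = -9 - \frac{Y}{8}$)
$K{\left(t \right)} = 9 + \frac{t}{8}$ ($K{\left(t \right)} = \frac{-9 - \frac{t}{8}}{-4 + 3} = \frac{-9 - \frac{t}{8}}{-1} = \left(-9 - \frac{t}{8}\right) \left(-1\right) = 9 + \frac{t}{8}$)
$\left(-5 + K{\left(1 \right)} 0\right)^{2} \cdot 26 N{\left(-4,0 \right)} = \left(-5 + \left(9 + \frac{1}{8} \cdot 1\right) 0\right)^{2} \cdot 26 \cdot \frac{2}{7} = \left(-5 + \left(9 + \frac{1}{8}\right) 0\right)^{2} \cdot 26 \cdot \frac{2}{7} = \left(-5 + \frac{73}{8} \cdot 0\right)^{2} \cdot 26 \cdot \frac{2}{7} = \left(-5 + 0\right)^{2} \cdot 26 \cdot \frac{2}{7} = \left(-5\right)^{2} \cdot 26 \cdot \frac{2}{7} = 25 \cdot 26 \cdot \frac{2}{7} = 650 \cdot \frac{2}{7} = \frac{1300}{7}$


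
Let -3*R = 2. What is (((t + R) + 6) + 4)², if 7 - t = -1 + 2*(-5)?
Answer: 6724/9 ≈ 747.11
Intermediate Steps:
R = -⅔ (R = -⅓*2 = -⅔ ≈ -0.66667)
t = 18 (t = 7 - (-1 + 2*(-5)) = 7 - (-1 - 10) = 7 - 1*(-11) = 7 + 11 = 18)
(((t + R) + 6) + 4)² = (((18 - ⅔) + 6) + 4)² = ((52/3 + 6) + 4)² = (70/3 + 4)² = (82/3)² = 6724/9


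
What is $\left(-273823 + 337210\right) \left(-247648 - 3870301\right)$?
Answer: $-261024433263$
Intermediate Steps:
$\left(-273823 + 337210\right) \left(-247648 - 3870301\right) = 63387 \left(-4117949\right) = -261024433263$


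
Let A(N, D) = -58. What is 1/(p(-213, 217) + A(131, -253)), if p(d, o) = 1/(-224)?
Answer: -224/12993 ≈ -0.017240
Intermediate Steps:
p(d, o) = -1/224
1/(p(-213, 217) + A(131, -253)) = 1/(-1/224 - 58) = 1/(-12993/224) = -224/12993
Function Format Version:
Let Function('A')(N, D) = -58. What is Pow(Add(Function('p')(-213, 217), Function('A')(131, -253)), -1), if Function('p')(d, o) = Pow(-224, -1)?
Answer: Rational(-224, 12993) ≈ -0.017240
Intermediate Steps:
Function('p')(d, o) = Rational(-1, 224)
Pow(Add(Function('p')(-213, 217), Function('A')(131, -253)), -1) = Pow(Add(Rational(-1, 224), -58), -1) = Pow(Rational(-12993, 224), -1) = Rational(-224, 12993)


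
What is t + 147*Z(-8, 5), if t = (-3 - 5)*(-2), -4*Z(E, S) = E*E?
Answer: -2336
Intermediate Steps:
Z(E, S) = -E²/4 (Z(E, S) = -E*E/4 = -E²/4)
t = 16 (t = -8*(-2) = 16)
t + 147*Z(-8, 5) = 16 + 147*(-¼*(-8)²) = 16 + 147*(-¼*64) = 16 + 147*(-16) = 16 - 2352 = -2336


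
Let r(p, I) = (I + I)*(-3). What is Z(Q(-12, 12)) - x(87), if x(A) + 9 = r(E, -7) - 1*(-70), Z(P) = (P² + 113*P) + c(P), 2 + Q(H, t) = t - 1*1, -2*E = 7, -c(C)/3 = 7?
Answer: 974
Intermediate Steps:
c(C) = -21 (c(C) = -3*7 = -21)
E = -7/2 (E = -½*7 = -7/2 ≈ -3.5000)
Q(H, t) = -3 + t (Q(H, t) = -2 + (t - 1*1) = -2 + (t - 1) = -2 + (-1 + t) = -3 + t)
r(p, I) = -6*I (r(p, I) = (2*I)*(-3) = -6*I)
Z(P) = -21 + P² + 113*P (Z(P) = (P² + 113*P) - 21 = -21 + P² + 113*P)
x(A) = 103 (x(A) = -9 + (-6*(-7) - 1*(-70)) = -9 + (42 + 70) = -9 + 112 = 103)
Z(Q(-12, 12)) - x(87) = (-21 + (-3 + 12)² + 113*(-3 + 12)) - 1*103 = (-21 + 9² + 113*9) - 103 = (-21 + 81 + 1017) - 103 = 1077 - 103 = 974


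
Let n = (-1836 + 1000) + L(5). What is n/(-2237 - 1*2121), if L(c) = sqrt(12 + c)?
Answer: 418/2179 - sqrt(17)/4358 ≈ 0.19089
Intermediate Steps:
n = -836 + sqrt(17) (n = (-1836 + 1000) + sqrt(12 + 5) = -836 + sqrt(17) ≈ -831.88)
n/(-2237 - 1*2121) = (-836 + sqrt(17))/(-2237 - 1*2121) = (-836 + sqrt(17))/(-2237 - 2121) = (-836 + sqrt(17))/(-4358) = (-836 + sqrt(17))*(-1/4358) = 418/2179 - sqrt(17)/4358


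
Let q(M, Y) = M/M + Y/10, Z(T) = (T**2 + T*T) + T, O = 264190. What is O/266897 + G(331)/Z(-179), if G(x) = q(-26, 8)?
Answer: 28138356641/28425864985 ≈ 0.98989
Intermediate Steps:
Z(T) = T + 2*T**2 (Z(T) = (T**2 + T**2) + T = 2*T**2 + T = T + 2*T**2)
q(M, Y) = 1 + Y/10 (q(M, Y) = 1 + Y*(1/10) = 1 + Y/10)
G(x) = 9/5 (G(x) = 1 + (1/10)*8 = 1 + 4/5 = 9/5)
O/266897 + G(331)/Z(-179) = 264190/266897 + 9/(5*((-179*(1 + 2*(-179))))) = 264190*(1/266897) + 9/(5*((-179*(1 - 358)))) = 264190/266897 + 9/(5*((-179*(-357)))) = 264190/266897 + (9/5)/63903 = 264190/266897 + (9/5)*(1/63903) = 264190/266897 + 3/106505 = 28138356641/28425864985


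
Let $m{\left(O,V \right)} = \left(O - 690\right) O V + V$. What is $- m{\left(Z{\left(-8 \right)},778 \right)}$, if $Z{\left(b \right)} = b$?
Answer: $-4345130$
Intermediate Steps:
$m{\left(O,V \right)} = V + O V \left(-690 + O\right)$ ($m{\left(O,V \right)} = \left(-690 + O\right) O V + V = O \left(-690 + O\right) V + V = O V \left(-690 + O\right) + V = V + O V \left(-690 + O\right)$)
$- m{\left(Z{\left(-8 \right)},778 \right)} = - 778 \left(1 + \left(-8\right)^{2} - -5520\right) = - 778 \left(1 + 64 + 5520\right) = - 778 \cdot 5585 = \left(-1\right) 4345130 = -4345130$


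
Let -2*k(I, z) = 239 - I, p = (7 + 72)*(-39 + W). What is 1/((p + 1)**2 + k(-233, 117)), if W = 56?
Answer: 1/1806100 ≈ 5.5368e-7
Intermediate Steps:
p = 1343 (p = (7 + 72)*(-39 + 56) = 79*17 = 1343)
k(I, z) = -239/2 + I/2 (k(I, z) = -(239 - I)/2 = -239/2 + I/2)
1/((p + 1)**2 + k(-233, 117)) = 1/((1343 + 1)**2 + (-239/2 + (1/2)*(-233))) = 1/(1344**2 + (-239/2 - 233/2)) = 1/(1806336 - 236) = 1/1806100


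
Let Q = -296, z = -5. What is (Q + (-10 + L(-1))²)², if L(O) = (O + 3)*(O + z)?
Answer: 35344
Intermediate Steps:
L(O) = (-5 + O)*(3 + O) (L(O) = (O + 3)*(O - 5) = (3 + O)*(-5 + O) = (-5 + O)*(3 + O))
(Q + (-10 + L(-1))²)² = (-296 + (-10 + (-15 + (-1)² - 2*(-1)))²)² = (-296 + (-10 + (-15 + 1 + 2))²)² = (-296 + (-10 - 12)²)² = (-296 + (-22)²)² = (-296 + 484)² = 188² = 35344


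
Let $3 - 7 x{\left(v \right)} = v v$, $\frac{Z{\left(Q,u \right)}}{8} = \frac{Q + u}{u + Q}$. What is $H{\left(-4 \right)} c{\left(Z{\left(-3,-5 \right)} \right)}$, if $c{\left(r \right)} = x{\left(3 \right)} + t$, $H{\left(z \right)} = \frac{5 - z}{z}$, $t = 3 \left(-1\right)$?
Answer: $\frac{243}{28} \approx 8.6786$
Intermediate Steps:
$t = -3$
$Z{\left(Q,u \right)} = 8$ ($Z{\left(Q,u \right)} = 8 \frac{Q + u}{u + Q} = 8 \frac{Q + u}{Q + u} = 8 \cdot 1 = 8$)
$x{\left(v \right)} = \frac{3}{7} - \frac{v^{2}}{7}$ ($x{\left(v \right)} = \frac{3}{7} - \frac{v v}{7} = \frac{3}{7} - \frac{v^{2}}{7}$)
$H{\left(z \right)} = \frac{5 - z}{z}$
$c{\left(r \right)} = - \frac{27}{7}$ ($c{\left(r \right)} = \left(\frac{3}{7} - \frac{3^{2}}{7}\right) - 3 = \left(\frac{3}{7} - \frac{9}{7}\right) - 3 = - \frac{6}{7} - 3 = - \frac{27}{7}$)
$H{\left(-4 \right)} c{\left(Z{\left(-3,-5 \right)} \right)} = \frac{5 - -4}{-4} \left(- \frac{27}{7}\right) = - \frac{5 + 4}{4} \left(- \frac{27}{7}\right) = \left(- \frac{1}{4}\right) 9 \left(- \frac{27}{7}\right) = \left(- \frac{9}{4}\right) \left(- \frac{27}{7}\right) = \frac{243}{28}$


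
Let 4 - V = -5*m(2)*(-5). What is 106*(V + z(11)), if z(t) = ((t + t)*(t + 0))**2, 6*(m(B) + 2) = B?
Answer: 18637874/3 ≈ 6.2126e+6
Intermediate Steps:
m(B) = -2 + B/6
z(t) = 4*t**4 (z(t) = ((2*t)*t)**2 = (2*t**2)**2 = 4*t**4)
V = 137/3 (V = 4 - (-5*(-2 + (1/6)*2))*(-5) = 4 - (-5*(-2 + 1/3))*(-5) = 4 - (-5*(-5/3))*(-5) = 4 - 25*(-5)/3 = 4 - 1*(-125/3) = 4 + 125/3 = 137/3 ≈ 45.667)
106*(V + z(11)) = 106*(137/3 + 4*11**4) = 106*(137/3 + 4*14641) = 106*(137/3 + 58564) = 106*(175829/3) = 18637874/3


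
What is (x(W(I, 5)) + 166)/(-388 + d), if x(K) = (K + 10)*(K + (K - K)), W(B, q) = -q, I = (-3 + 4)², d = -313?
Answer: -141/701 ≈ -0.20114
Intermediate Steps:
I = 1 (I = 1² = 1)
x(K) = K*(10 + K) (x(K) = (10 + K)*(K + 0) = (10 + K)*K = K*(10 + K))
(x(W(I, 5)) + 166)/(-388 + d) = ((-1*5)*(10 - 1*5) + 166)/(-388 - 313) = (-5*(10 - 5) + 166)/(-701) = (-5*5 + 166)*(-1/701) = (-25 + 166)*(-1/701) = 141*(-1/701) = -141/701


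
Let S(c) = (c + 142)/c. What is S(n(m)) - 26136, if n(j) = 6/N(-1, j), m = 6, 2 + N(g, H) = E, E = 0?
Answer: -78547/3 ≈ -26182.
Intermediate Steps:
N(g, H) = -2 (N(g, H) = -2 + 0 = -2)
n(j) = -3 (n(j) = 6/(-2) = 6*(-1/2) = -3)
S(c) = (142 + c)/c
S(n(m)) - 26136 = (142 - 3)/(-3) - 26136 = -1/3*139 - 26136 = -139/3 - 26136 = -78547/3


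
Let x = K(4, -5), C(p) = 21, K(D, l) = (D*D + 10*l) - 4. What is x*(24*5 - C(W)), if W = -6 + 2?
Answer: -3762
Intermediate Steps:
W = -4
K(D, l) = -4 + D² + 10*l (K(D, l) = (D² + 10*l) - 4 = -4 + D² + 10*l)
x = -38 (x = -4 + 4² + 10*(-5) = -4 + 16 - 50 = -38)
x*(24*5 - C(W)) = -38*(24*5 - 1*21) = -38*(120 - 21) = -38*99 = -3762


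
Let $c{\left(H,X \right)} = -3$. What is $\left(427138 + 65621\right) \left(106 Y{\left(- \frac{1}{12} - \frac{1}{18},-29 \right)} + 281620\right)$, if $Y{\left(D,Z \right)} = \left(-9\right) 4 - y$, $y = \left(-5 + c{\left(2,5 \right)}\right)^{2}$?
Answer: $133547544180$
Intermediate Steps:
$y = 64$ ($y = \left(-5 - 3\right)^{2} = \left(-8\right)^{2} = 64$)
$Y{\left(D,Z \right)} = -100$ ($Y{\left(D,Z \right)} = \left(-9\right) 4 - 64 = -36 - 64 = -100$)
$\left(427138 + 65621\right) \left(106 Y{\left(- \frac{1}{12} - \frac{1}{18},-29 \right)} + 281620\right) = \left(427138 + 65621\right) \left(106 \left(-100\right) + 281620\right) = 492759 \left(-10600 + 281620\right) = 492759 \cdot 271020 = 133547544180$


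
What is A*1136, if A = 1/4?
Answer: 284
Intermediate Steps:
A = ¼ ≈ 0.25000
A*1136 = (¼)*1136 = 284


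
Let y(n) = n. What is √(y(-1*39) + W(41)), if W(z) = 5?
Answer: I*√34 ≈ 5.8309*I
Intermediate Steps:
√(y(-1*39) + W(41)) = √(-1*39 + 5) = √(-39 + 5) = √(-34) = I*√34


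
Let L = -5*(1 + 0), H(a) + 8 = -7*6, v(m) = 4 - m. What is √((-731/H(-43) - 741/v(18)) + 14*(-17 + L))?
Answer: I*√294553/35 ≈ 15.507*I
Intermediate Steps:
H(a) = -50 (H(a) = -8 - 7*6 = -8 - 42 = -50)
L = -5 (L = -5*1 = -5)
√((-731/H(-43) - 741/v(18)) + 14*(-17 + L)) = √((-731/(-50) - 741/(4 - 1*18)) + 14*(-17 - 5)) = √((-731*(-1/50) - 741/(4 - 18)) + 14*(-22)) = √((731/50 - 741/(-14)) - 308) = √((731/50 - 741*(-1/14)) - 308) = √((731/50 + 741/14) - 308) = √(11821/175 - 308) = √(-42079/175) = I*√294553/35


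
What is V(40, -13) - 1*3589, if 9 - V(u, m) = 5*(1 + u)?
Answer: -3785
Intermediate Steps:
V(u, m) = 4 - 5*u (V(u, m) = 9 - 5*(1 + u) = 9 - (5 + 5*u) = 9 + (-5 - 5*u) = 4 - 5*u)
V(40, -13) - 1*3589 = (4 - 5*40) - 1*3589 = (4 - 200) - 3589 = -196 - 3589 = -3785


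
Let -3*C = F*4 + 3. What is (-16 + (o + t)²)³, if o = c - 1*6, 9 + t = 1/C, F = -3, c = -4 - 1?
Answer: 37159393753/729 ≈ 5.0973e+7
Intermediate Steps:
c = -5
C = 3 (C = -(-3*4 + 3)/3 = -(-12 + 3)/3 = -⅓*(-9) = 3)
t = -26/3 (t = -9 + 1/3 = -9 + ⅓ = -26/3 ≈ -8.6667)
o = -11 (o = -5 - 1*6 = -5 - 6 = -11)
(-16 + (o + t)²)³ = (-16 + (-11 - 26/3)²)³ = (-16 + (-59/3)²)³ = (-16 + 3481/9)³ = (3337/9)³ = 37159393753/729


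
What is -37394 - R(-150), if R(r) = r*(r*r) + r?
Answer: 3337756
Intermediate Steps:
R(r) = r + r**3 (R(r) = r*r**2 + r = r**3 + r = r + r**3)
-37394 - R(-150) = -37394 - (-150 + (-150)**3) = -37394 - (-150 - 3375000) = -37394 - 1*(-3375150) = -37394 + 3375150 = 3337756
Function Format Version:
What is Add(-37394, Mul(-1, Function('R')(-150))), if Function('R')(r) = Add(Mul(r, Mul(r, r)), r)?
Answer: 3337756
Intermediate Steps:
Function('R')(r) = Add(r, Pow(r, 3)) (Function('R')(r) = Add(Mul(r, Pow(r, 2)), r) = Add(Pow(r, 3), r) = Add(r, Pow(r, 3)))
Add(-37394, Mul(-1, Function('R')(-150))) = Add(-37394, Mul(-1, Add(-150, Pow(-150, 3)))) = Add(-37394, Mul(-1, Add(-150, -3375000))) = Add(-37394, Mul(-1, -3375150)) = Add(-37394, 3375150) = 3337756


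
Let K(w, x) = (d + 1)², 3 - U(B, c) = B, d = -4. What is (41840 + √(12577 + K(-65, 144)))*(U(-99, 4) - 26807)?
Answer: -1117337200 - 26705*√12586 ≈ -1.1203e+9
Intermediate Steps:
U(B, c) = 3 - B
K(w, x) = 9 (K(w, x) = (-4 + 1)² = (-3)² = 9)
(41840 + √(12577 + K(-65, 144)))*(U(-99, 4) - 26807) = (41840 + √(12577 + 9))*((3 - 1*(-99)) - 26807) = (41840 + √12586)*((3 + 99) - 26807) = (41840 + √12586)*(102 - 26807) = (41840 + √12586)*(-26705) = -1117337200 - 26705*√12586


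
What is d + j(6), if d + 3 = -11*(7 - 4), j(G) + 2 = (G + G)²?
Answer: 106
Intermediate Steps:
j(G) = -2 + 4*G² (j(G) = -2 + (G + G)² = -2 + (2*G)² = -2 + 4*G²)
d = -36 (d = -3 - 11*(7 - 4) = -3 - 11*3 = -3 - 33 = -36)
d + j(6) = -36 + (-2 + 4*6²) = -36 + (-2 + 4*36) = -36 + (-2 + 144) = -36 + 142 = 106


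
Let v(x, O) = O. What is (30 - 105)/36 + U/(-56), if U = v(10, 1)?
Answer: -353/168 ≈ -2.1012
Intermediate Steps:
U = 1
(30 - 105)/36 + U/(-56) = (30 - 105)/36 + 1/(-56) = -75*1/36 + 1*(-1/56) = -25/12 - 1/56 = -353/168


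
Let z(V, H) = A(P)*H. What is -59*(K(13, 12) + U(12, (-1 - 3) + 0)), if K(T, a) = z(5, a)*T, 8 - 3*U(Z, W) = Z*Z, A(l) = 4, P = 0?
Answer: -102424/3 ≈ -34141.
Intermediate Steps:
z(V, H) = 4*H
U(Z, W) = 8/3 - Z**2/3 (U(Z, W) = 8/3 - Z*Z/3 = 8/3 - Z**2/3)
K(T, a) = 4*T*a (K(T, a) = (4*a)*T = 4*T*a)
-59*(K(13, 12) + U(12, (-1 - 3) + 0)) = -59*(4*13*12 + (8/3 - 1/3*12**2)) = -59*(624 + (8/3 - 1/3*144)) = -59*(624 + (8/3 - 48)) = -59*(624 - 136/3) = -59*1736/3 = -102424/3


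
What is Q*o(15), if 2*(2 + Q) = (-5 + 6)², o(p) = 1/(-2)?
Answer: ¾ ≈ 0.75000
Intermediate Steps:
o(p) = -½
Q = -3/2 (Q = -2 + (-5 + 6)²/2 = -2 + (½)*1² = -2 + (½)*1 = -2 + ½ = -3/2 ≈ -1.5000)
Q*o(15) = -3/2*(-½) = ¾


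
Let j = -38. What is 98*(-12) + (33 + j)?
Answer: -1181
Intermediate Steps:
98*(-12) + (33 + j) = 98*(-12) + (33 - 38) = -1176 - 5 = -1181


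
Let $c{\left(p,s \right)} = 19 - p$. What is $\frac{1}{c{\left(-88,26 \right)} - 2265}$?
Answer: $- \frac{1}{2158} \approx -0.00046339$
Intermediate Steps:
$\frac{1}{c{\left(-88,26 \right)} - 2265} = \frac{1}{\left(19 - -88\right) - 2265} = \frac{1}{\left(19 + 88\right) - 2265} = \frac{1}{107 - 2265} = \frac{1}{-2158} = - \frac{1}{2158}$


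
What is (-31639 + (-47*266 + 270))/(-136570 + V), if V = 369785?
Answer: -43871/233215 ≈ -0.18811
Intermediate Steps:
(-31639 + (-47*266 + 270))/(-136570 + V) = (-31639 + (-47*266 + 270))/(-136570 + 369785) = (-31639 + (-12502 + 270))/233215 = (-31639 - 12232)*(1/233215) = -43871*1/233215 = -43871/233215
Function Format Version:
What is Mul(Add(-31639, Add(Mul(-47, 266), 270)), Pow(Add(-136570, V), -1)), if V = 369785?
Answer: Rational(-43871, 233215) ≈ -0.18811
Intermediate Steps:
Mul(Add(-31639, Add(Mul(-47, 266), 270)), Pow(Add(-136570, V), -1)) = Mul(Add(-31639, Add(Mul(-47, 266), 270)), Pow(Add(-136570, 369785), -1)) = Mul(Add(-31639, Add(-12502, 270)), Pow(233215, -1)) = Mul(Add(-31639, -12232), Rational(1, 233215)) = Mul(-43871, Rational(1, 233215)) = Rational(-43871, 233215)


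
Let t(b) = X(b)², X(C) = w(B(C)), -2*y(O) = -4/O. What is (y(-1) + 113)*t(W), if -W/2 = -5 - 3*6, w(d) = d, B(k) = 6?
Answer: 3996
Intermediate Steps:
y(O) = 2/O (y(O) = -(-2)/O = 2/O)
X(C) = 6
W = 46 (W = -2*(-5 - 3*6) = -2*(-5 - 1*18) = -2*(-5 - 18) = -2*(-23) = 46)
t(b) = 36 (t(b) = 6² = 36)
(y(-1) + 113)*t(W) = (2/(-1) + 113)*36 = (2*(-1) + 113)*36 = (-2 + 113)*36 = 111*36 = 3996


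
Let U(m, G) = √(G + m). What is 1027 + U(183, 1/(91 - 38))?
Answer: 1027 + 10*√5141/53 ≈ 1040.5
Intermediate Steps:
1027 + U(183, 1/(91 - 38)) = 1027 + √(1/(91 - 38) + 183) = 1027 + √(1/53 + 183) = 1027 + √(9700/53) = 1027 + 10*√5141/53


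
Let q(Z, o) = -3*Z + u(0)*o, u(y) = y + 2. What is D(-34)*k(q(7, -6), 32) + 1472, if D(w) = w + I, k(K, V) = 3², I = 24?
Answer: 1382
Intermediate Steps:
u(y) = 2 + y
q(Z, o) = -3*Z + 2*o (q(Z, o) = -3*Z + (2 + 0)*o = -3*Z + 2*o)
k(K, V) = 9
D(w) = 24 + w (D(w) = w + 24 = 24 + w)
D(-34)*k(q(7, -6), 32) + 1472 = (24 - 34)*9 + 1472 = -10*9 + 1472 = -90 + 1472 = 1382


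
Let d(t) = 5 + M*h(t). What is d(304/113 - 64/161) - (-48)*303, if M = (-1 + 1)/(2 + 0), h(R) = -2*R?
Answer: 14549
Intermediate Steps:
M = 0 (M = 0/2 = 0*(1/2) = 0)
d(t) = 5 (d(t) = 5 + 0*(-2*t) = 5 + 0 = 5)
d(304/113 - 64/161) - (-48)*303 = 5 - (-48)*303 = 5 - 1*(-14544) = 5 + 14544 = 14549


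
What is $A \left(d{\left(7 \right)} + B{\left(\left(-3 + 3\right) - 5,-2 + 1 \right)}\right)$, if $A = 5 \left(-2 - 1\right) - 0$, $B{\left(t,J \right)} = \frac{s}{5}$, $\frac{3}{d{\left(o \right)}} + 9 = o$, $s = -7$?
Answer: $\frac{87}{2} \approx 43.5$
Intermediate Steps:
$d{\left(o \right)} = \frac{3}{-9 + o}$
$B{\left(t,J \right)} = - \frac{7}{5}$
$A = -15$ ($A = 5 \left(-3\right) + 0 = -15 + 0 = -15$)
$A \left(d{\left(7 \right)} + B{\left(\left(-3 + 3\right) - 5,-2 + 1 \right)}\right) = - 15 \left(\frac{3}{-9 + 7} - \frac{7}{5}\right) = - 15 \left(\frac{3}{-2} - \frac{7}{5}\right) = - 15 \left(3 \left(- \frac{1}{2}\right) - \frac{7}{5}\right) = - 15 \left(- \frac{3}{2} - \frac{7}{5}\right) = \left(-15\right) \left(- \frac{29}{10}\right) = \frac{87}{2}$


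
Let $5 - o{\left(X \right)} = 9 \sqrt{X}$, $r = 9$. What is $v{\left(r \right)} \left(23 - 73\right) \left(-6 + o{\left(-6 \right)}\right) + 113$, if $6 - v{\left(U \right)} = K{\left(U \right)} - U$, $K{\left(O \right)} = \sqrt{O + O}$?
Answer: $113 + 150 \left(1 + 9 i \sqrt{6}\right) \left(5 - \sqrt{2}\right) \approx 650.87 + 11858.0 i$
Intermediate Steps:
$K{\left(O \right)} = \sqrt{2} \sqrt{O}$ ($K{\left(O \right)} = \sqrt{2 O} = \sqrt{2} \sqrt{O}$)
$v{\left(U \right)} = 6 + U - \sqrt{2} \sqrt{U}$ ($v{\left(U \right)} = 6 - \left(\sqrt{2} \sqrt{U} - U\right) = 6 - \left(- U + \sqrt{2} \sqrt{U}\right) = 6 + U - \sqrt{2} \sqrt{U}$)
$o{\left(X \right)} = 5 - 9 \sqrt{X}$
$v{\left(r \right)} \left(23 - 73\right) \left(-6 + o{\left(-6 \right)}\right) + 113 = \left(6 + 9 - \sqrt{2} \sqrt{9}\right) \left(23 - 73\right) \left(-6 + \left(5 - 9 \sqrt{-6}\right)\right) + 113 = \left(6 + 9 - \sqrt{2} \cdot 3\right) \left(- 50 \left(-6 + \left(5 - 9 i \sqrt{6}\right)\right)\right) + 113 = \left(6 + 9 - 3 \sqrt{2}\right) \left(- 50 \left(-6 + \left(5 - 9 i \sqrt{6}\right)\right)\right) + 113 = \left(15 - 3 \sqrt{2}\right) \left(- 50 \left(-1 - 9 i \sqrt{6}\right)\right) + 113 = \left(15 - 3 \sqrt{2}\right) \left(50 + 450 i \sqrt{6}\right) + 113 = 113 + \left(15 - 3 \sqrt{2}\right) \left(50 + 450 i \sqrt{6}\right)$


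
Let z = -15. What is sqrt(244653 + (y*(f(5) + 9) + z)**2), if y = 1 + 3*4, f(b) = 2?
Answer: sqrt(261037) ≈ 510.92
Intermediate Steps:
y = 13 (y = 1 + 12 = 13)
sqrt(244653 + (y*(f(5) + 9) + z)**2) = sqrt(244653 + (13*(2 + 9) - 15)**2) = sqrt(244653 + (13*11 - 15)**2) = sqrt(244653 + (143 - 15)**2) = sqrt(244653 + 128**2) = sqrt(244653 + 16384) = sqrt(261037)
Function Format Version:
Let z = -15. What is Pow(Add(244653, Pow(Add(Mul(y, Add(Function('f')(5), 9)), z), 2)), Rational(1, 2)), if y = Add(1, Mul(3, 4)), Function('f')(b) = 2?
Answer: Pow(261037, Rational(1, 2)) ≈ 510.92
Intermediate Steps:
y = 13 (y = Add(1, 12) = 13)
Pow(Add(244653, Pow(Add(Mul(y, Add(Function('f')(5), 9)), z), 2)), Rational(1, 2)) = Pow(Add(244653, Pow(Add(Mul(13, Add(2, 9)), -15), 2)), Rational(1, 2)) = Pow(Add(244653, Pow(Add(Mul(13, 11), -15), 2)), Rational(1, 2)) = Pow(Add(244653, Pow(Add(143, -15), 2)), Rational(1, 2)) = Pow(Add(244653, Pow(128, 2)), Rational(1, 2)) = Pow(Add(244653, 16384), Rational(1, 2)) = Pow(261037, Rational(1, 2))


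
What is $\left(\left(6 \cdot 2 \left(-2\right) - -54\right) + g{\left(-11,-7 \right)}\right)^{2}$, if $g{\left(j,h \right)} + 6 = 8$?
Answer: $1024$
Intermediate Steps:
$g{\left(j,h \right)} = 2$ ($g{\left(j,h \right)} = -6 + 8 = 2$)
$\left(\left(6 \cdot 2 \left(-2\right) - -54\right) + g{\left(-11,-7 \right)}\right)^{2} = \left(\left(6 \cdot 2 \left(-2\right) - -54\right) + 2\right)^{2} = \left(\left(12 \left(-2\right) + 54\right) + 2\right)^{2} = \left(\left(-24 + 54\right) + 2\right)^{2} = \left(30 + 2\right)^{2} = 32^{2} = 1024$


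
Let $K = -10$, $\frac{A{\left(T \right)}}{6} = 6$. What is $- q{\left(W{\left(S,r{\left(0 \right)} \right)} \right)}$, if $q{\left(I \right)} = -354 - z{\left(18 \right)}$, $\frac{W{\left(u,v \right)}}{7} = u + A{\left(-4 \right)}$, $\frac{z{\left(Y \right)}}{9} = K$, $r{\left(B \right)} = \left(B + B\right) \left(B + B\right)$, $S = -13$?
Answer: $264$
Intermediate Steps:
$A{\left(T \right)} = 36$ ($A{\left(T \right)} = 6 \cdot 6 = 36$)
$r{\left(B \right)} = 4 B^{2}$ ($r{\left(B \right)} = 2 B 2 B = 4 B^{2}$)
$z{\left(Y \right)} = -90$ ($z{\left(Y \right)} = 9 \left(-10\right) = -90$)
$W{\left(u,v \right)} = 252 + 7 u$ ($W{\left(u,v \right)} = 7 \left(u + 36\right) = 7 \left(36 + u\right) = 252 + 7 u$)
$q{\left(I \right)} = -264$ ($q{\left(I \right)} = -354 - -90 = -354 + 90 = -264$)
$- q{\left(W{\left(S,r{\left(0 \right)} \right)} \right)} = \left(-1\right) \left(-264\right) = 264$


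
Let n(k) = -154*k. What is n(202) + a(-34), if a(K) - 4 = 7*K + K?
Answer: -31376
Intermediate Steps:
a(K) = 4 + 8*K (a(K) = 4 + (7*K + K) = 4 + 8*K)
n(202) + a(-34) = -154*202 + (4 + 8*(-34)) = -31108 + (4 - 272) = -31108 - 268 = -31376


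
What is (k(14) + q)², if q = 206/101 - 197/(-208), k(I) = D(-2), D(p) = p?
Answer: 429691441/441336064 ≈ 0.97361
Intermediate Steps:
k(I) = -2
q = 62745/21008 (q = 206*(1/101) - 197*(-1/208) = 206/101 + 197/208 = 62745/21008 ≈ 2.9867)
(k(14) + q)² = (-2 + 62745/21008)² = (20729/21008)² = 429691441/441336064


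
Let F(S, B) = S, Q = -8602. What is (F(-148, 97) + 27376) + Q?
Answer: 18626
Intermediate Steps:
(F(-148, 97) + 27376) + Q = (-148 + 27376) - 8602 = 27228 - 8602 = 18626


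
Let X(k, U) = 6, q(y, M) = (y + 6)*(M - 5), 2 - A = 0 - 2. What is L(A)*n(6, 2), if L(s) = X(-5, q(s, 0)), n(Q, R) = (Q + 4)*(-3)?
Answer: -180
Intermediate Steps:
n(Q, R) = -12 - 3*Q (n(Q, R) = (4 + Q)*(-3) = -12 - 3*Q)
A = 4 (A = 2 - (0 - 2) = 2 - 1*(-2) = 2 + 2 = 4)
q(y, M) = (-5 + M)*(6 + y) (q(y, M) = (6 + y)*(-5 + M) = (-5 + M)*(6 + y))
L(s) = 6
L(A)*n(6, 2) = 6*(-12 - 3*6) = 6*(-12 - 18) = 6*(-30) = -180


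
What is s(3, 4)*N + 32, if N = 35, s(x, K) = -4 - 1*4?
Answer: -248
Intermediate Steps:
s(x, K) = -8 (s(x, K) = -4 - 4 = -8)
s(3, 4)*N + 32 = -8*35 + 32 = -280 + 32 = -248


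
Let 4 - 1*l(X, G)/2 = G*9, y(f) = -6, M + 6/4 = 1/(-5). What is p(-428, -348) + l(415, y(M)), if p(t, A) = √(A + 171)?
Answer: 116 + I*√177 ≈ 116.0 + 13.304*I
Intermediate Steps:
M = -17/10 (M = -3/2 + 1/(-5) = -3/2 - ⅕*1 = -3/2 - ⅕ = -17/10 ≈ -1.7000)
l(X, G) = 8 - 18*G (l(X, G) = 8 - 2*G*9 = 8 - 18*G)
p(t, A) = √(171 + A)
p(-428, -348) + l(415, y(M)) = √(171 - 348) + (8 - 18*(-6)) = √(-177) + (8 + 108) = I*√177 + 116 = 116 + I*√177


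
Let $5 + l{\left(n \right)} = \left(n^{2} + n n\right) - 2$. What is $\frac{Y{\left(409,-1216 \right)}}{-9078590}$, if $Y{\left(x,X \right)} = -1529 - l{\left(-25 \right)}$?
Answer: $\frac{1386}{4539295} \approx 0.00030533$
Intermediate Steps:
$l{\left(n \right)} = -7 + 2 n^{2}$ ($l{\left(n \right)} = -5 - \left(2 - n^{2} - n n\right) = -5 + \left(\left(n^{2} + n^{2}\right) - 2\right) = -5 + \left(2 n^{2} - 2\right) = -5 + \left(-2 + 2 n^{2}\right) = -7 + 2 n^{2}$)
$Y{\left(x,X \right)} = -2772$ ($Y{\left(x,X \right)} = -1529 - \left(-7 + 2 \left(-25\right)^{2}\right) = -1529 - \left(-7 + 2 \cdot 625\right) = -1529 - \left(-7 + 1250\right) = -1529 - 1243 = -2772$)
$\frac{Y{\left(409,-1216 \right)}}{-9078590} = - \frac{2772}{-9078590} = \left(-2772\right) \left(- \frac{1}{9078590}\right) = \frac{1386}{4539295}$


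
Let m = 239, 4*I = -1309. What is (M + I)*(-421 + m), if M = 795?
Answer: -170261/2 ≈ -85131.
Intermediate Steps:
I = -1309/4 (I = (1/4)*(-1309) = -1309/4 ≈ -327.25)
(M + I)*(-421 + m) = (795 - 1309/4)*(-421 + 239) = (1871/4)*(-182) = -170261/2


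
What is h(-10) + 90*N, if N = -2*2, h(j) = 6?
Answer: -354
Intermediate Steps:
N = -4
h(-10) + 90*N = 6 + 90*(-4) = 6 - 360 = -354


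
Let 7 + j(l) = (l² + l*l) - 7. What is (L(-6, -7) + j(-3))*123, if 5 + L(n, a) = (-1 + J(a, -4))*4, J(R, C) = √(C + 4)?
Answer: -615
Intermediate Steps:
J(R, C) = √(4 + C)
j(l) = -14 + 2*l² (j(l) = -7 + ((l² + l*l) - 7) = -7 + ((l² + l²) - 7) = -7 + (2*l² - 7) = -7 + (-7 + 2*l²) = -14 + 2*l²)
L(n, a) = -9 (L(n, a) = -5 + (-1 + √(4 - 4))*4 = -5 + (-1 + √0)*4 = -5 + (-1 + 0)*4 = -5 - 1*4 = -5 - 4 = -9)
(L(-6, -7) + j(-3))*123 = (-9 + (-14 + 2*(-3)²))*123 = (-9 + (-14 + 2*9))*123 = (-9 + (-14 + 18))*123 = (-9 + 4)*123 = -5*123 = -615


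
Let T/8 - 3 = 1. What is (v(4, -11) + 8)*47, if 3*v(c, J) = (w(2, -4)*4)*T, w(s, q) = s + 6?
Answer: 49256/3 ≈ 16419.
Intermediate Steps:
T = 32 (T = 24 + 8*1 = 24 + 8 = 32)
w(s, q) = 6 + s
v(c, J) = 1024/3 (v(c, J) = (((6 + 2)*4)*32)/3 = ((8*4)*32)/3 = (32*32)/3 = (⅓)*1024 = 1024/3)
(v(4, -11) + 8)*47 = (1024/3 + 8)*47 = (1048/3)*47 = 49256/3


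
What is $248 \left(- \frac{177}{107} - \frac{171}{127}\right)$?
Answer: $- \frac{10112448}{13589} \approx -744.16$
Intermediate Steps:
$248 \left(- \frac{177}{107} - \frac{171}{127}\right) = 248 \left(- \frac{40776}{13589}\right) = - \frac{10112448}{13589}$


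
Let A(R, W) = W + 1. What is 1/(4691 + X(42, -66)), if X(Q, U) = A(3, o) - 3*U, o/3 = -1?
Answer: 1/4887 ≈ 0.00020462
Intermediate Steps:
o = -3 (o = 3*(-1) = -3)
A(R, W) = 1 + W
X(Q, U) = -2 - 3*U (X(Q, U) = (1 - 3) - 3*U = -2 - 3*U)
1/(4691 + X(42, -66)) = 1/(4691 + (-2 - 3*(-66))) = 1/(4691 + (-2 + 198)) = 1/(4691 + 196) = 1/4887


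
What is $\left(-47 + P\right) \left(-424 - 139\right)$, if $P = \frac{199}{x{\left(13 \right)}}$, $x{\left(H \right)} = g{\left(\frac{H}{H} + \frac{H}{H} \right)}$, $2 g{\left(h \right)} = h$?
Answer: $-85576$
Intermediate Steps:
$g{\left(h \right)} = \frac{h}{2}$
$x{\left(H \right)} = 1$ ($x{\left(H \right)} = \frac{\frac{H}{H} + \frac{H}{H}}{2} = \frac{1 + 1}{2} = \frac{1}{2} \cdot 2 = 1$)
$P = 199$ ($P = \frac{199}{1} = 199 \cdot 1 = 199$)
$\left(-47 + P\right) \left(-424 - 139\right) = \left(-47 + 199\right) \left(-424 - 139\right) = 152 \left(-563\right) = -85576$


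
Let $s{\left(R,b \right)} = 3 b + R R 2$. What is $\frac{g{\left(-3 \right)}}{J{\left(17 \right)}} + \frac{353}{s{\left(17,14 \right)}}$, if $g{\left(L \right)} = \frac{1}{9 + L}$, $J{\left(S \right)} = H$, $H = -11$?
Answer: $\frac{11339}{20460} \approx 0.5542$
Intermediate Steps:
$J{\left(S \right)} = -11$
$s{\left(R,b \right)} = 2 R^{2} + 3 b$ ($s{\left(R,b \right)} = 3 b + R^{2} \cdot 2 = 3 b + 2 R^{2} = 2 R^{2} + 3 b$)
$\frac{g{\left(-3 \right)}}{J{\left(17 \right)}} + \frac{353}{s{\left(17,14 \right)}} = \frac{1}{\left(9 - 3\right) \left(-11\right)} + \frac{353}{2 \cdot 17^{2} + 3 \cdot 14} = \frac{1}{6} \left(- \frac{1}{11}\right) + \frac{353}{2 \cdot 289 + 42} = \frac{1}{6} \left(- \frac{1}{11}\right) + \frac{353}{578 + 42} = - \frac{1}{66} + \frac{353}{620} = \frac{11339}{20460}$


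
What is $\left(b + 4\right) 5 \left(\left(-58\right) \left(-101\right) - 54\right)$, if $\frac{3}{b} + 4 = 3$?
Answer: $29020$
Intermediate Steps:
$b = -3$ ($b = \frac{3}{-4 + 3} = \frac{3}{-1} = 3 \left(-1\right) = -3$)
$\left(b + 4\right) 5 \left(\left(-58\right) \left(-101\right) - 54\right) = \left(-3 + 4\right) 5 \left(\left(-58\right) \left(-101\right) - 54\right) = 1 \cdot 5 \left(5858 - 54\right) = 5 \cdot 5804 = 29020$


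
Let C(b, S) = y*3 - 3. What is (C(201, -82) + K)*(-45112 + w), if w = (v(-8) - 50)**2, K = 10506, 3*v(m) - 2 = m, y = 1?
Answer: -445538448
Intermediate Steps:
v(m) = 2/3 + m/3
w = 2704 (w = ((2/3 + (1/3)*(-8)) - 50)**2 = ((2/3 - 8/3) - 50)**2 = (-2 - 50)**2 = (-52)**2 = 2704)
C(b, S) = 0 (C(b, S) = 1*3 - 3 = 3 - 3 = 0)
(C(201, -82) + K)*(-45112 + w) = (0 + 10506)*(-45112 + 2704) = 10506*(-42408) = -445538448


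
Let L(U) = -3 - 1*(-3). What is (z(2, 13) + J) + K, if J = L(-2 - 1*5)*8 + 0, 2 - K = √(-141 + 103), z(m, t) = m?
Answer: 4 - I*√38 ≈ 4.0 - 6.1644*I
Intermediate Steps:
L(U) = 0 (L(U) = -3 + 3 = 0)
K = 2 - I*√38 (K = 2 - √(-141 + 103) = 2 - √(-38) = 2 - I*√38 ≈ 2.0 - 6.1644*I)
J = 0 (J = 0*8 + 0 = 0 + 0 = 0)
(z(2, 13) + J) + K = (2 + 0) + (2 - I*√38) = 2 + (2 - I*√38) = 4 - I*√38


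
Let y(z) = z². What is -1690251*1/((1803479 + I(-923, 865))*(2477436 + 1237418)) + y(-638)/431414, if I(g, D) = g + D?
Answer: 1363484226317938291/1445117336960692538 ≈ 0.94351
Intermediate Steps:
I(g, D) = D + g
-1690251*1/((1803479 + I(-923, 865))*(2477436 + 1237418)) + y(-638)/431414 = -1690251*1/((1803479 + (865 - 923))*(2477436 + 1237418)) + (-638)²/431414 = -1690251*1/(3714854*(1803479 - 58)) + 407044*(1/431414) = -1690251/(1803421*3714854) + 203522/215707 = -1690251/6699445715534 + 203522/215707 = 1363484226317938291/1445117336960692538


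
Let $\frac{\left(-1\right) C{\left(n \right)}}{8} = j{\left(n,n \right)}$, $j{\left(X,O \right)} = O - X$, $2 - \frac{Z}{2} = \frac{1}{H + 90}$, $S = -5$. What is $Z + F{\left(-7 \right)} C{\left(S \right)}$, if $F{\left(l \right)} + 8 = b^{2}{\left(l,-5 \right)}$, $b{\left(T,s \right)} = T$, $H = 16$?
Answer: $\frac{211}{53} \approx 3.9811$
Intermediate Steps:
$Z = \frac{211}{53}$ ($Z = 4 - \frac{2}{16 + 90} = 4 - \frac{2}{106} = 4 - \frac{1}{53} = \frac{211}{53} \approx 3.9811$)
$F{\left(l \right)} = -8 + l^{2}$
$C{\left(n \right)} = 0$ ($C{\left(n \right)} = - 8 \left(n - n\right) = \left(-8\right) 0 = 0$)
$Z + F{\left(-7 \right)} C{\left(S \right)} = \frac{211}{53} + \left(-8 + \left(-7\right)^{2}\right) 0 = \frac{211}{53} + \left(-8 + 49\right) 0 = \frac{211}{53} + 41 \cdot 0 = \frac{211}{53} + 0 = \frac{211}{53}$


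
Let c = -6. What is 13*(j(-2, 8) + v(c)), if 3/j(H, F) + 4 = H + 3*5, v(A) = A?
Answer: -221/3 ≈ -73.667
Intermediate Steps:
j(H, F) = 3/(11 + H) (j(H, F) = 3/(-4 + (H + 3*5)) = 3/(-4 + (H + 15)) = 3/(-4 + (15 + H)) = 3/(11 + H))
13*(j(-2, 8) + v(c)) = 13*(3/(11 - 2) - 6) = 13*(3/9 - 6) = 13*(3*(⅑) - 6) = 13*(⅓ - 6) = 13*(-17/3) = -221/3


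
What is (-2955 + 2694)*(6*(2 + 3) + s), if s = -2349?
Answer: 605259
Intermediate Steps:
(-2955 + 2694)*(6*(2 + 3) + s) = (-2955 + 2694)*(6*(2 + 3) - 2349) = -261*(6*5 - 2349) = -261*(30 - 2349) = -261*(-2319) = 605259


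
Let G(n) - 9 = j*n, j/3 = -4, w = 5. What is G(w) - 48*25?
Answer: -1251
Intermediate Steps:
j = -12 (j = 3*(-4) = -12)
G(n) = 9 - 12*n
G(w) - 48*25 = (9 - 12*5) - 48*25 = (9 - 60) - 1200 = -51 - 1200 = -1251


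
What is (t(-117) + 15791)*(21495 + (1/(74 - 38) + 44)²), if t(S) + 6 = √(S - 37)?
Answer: 479386424825/1296 + 30369745*I*√154/1296 ≈ 3.699e+8 + 2.908e+5*I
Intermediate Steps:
t(S) = -6 + √(-37 + S) (t(S) = -6 + √(S - 37) = -6 + √(-37 + S))
(t(-117) + 15791)*(21495 + (1/(74 - 38) + 44)²) = ((-6 + √(-37 - 117)) + 15791)*(21495 + (1/(74 - 38) + 44)²) = ((-6 + √(-154)) + 15791)*(21495 + (1/36 + 44)²) = ((-6 + I*√154) + 15791)*(21495 + (1/36 + 44)²) = (15785 + I*√154)*(21495 + (1585/36)²) = (15785 + I*√154)*(21495 + 2512225/1296) = (15785 + I*√154)*(30369745/1296) = 479386424825/1296 + 30369745*I*√154/1296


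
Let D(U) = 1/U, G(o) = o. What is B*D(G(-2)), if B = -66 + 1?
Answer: 65/2 ≈ 32.500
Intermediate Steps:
B = -65
B*D(G(-2)) = -65/(-2) = -65*(-½) = 65/2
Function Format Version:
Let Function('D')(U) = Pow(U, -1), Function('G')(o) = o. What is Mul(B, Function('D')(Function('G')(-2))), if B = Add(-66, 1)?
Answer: Rational(65, 2) ≈ 32.500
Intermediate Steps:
B = -65
Mul(B, Function('D')(Function('G')(-2))) = Mul(-65, Pow(-2, -1)) = Mul(-65, Rational(-1, 2)) = Rational(65, 2)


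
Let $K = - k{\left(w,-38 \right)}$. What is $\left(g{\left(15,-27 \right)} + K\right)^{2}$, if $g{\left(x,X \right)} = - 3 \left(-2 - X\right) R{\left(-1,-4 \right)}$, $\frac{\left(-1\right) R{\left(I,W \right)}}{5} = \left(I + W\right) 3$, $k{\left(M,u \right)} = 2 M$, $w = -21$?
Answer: $31169889$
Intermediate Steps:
$R{\left(I,W \right)} = - 15 I - 15 W$ ($R{\left(I,W \right)} = - 5 \left(I + W\right) 3 = - 5 \left(3 I + 3 W\right) = - 15 I - 15 W$)
$g{\left(x,X \right)} = 450 + 225 X$ ($g{\left(x,X \right)} = - 3 \left(-2 - X\right) \left(\left(-15\right) \left(-1\right) - -60\right) = \left(6 + 3 X\right) \left(15 + 60\right) = \left(6 + 3 X\right) 75 = 450 + 225 X$)
$K = 42$ ($K = - 2 \left(-21\right) = \left(-1\right) \left(-42\right) = 42$)
$\left(g{\left(15,-27 \right)} + K\right)^{2} = \left(\left(450 + 225 \left(-27\right)\right) + 42\right)^{2} = \left(\left(450 - 6075\right) + 42\right)^{2} = \left(-5625 + 42\right)^{2} = \left(-5583\right)^{2} = 31169889$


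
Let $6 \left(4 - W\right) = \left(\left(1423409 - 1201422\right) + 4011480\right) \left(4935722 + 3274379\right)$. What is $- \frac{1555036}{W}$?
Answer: $\frac{9330216}{34757191650143} \approx 2.6844 \cdot 10^{-7}$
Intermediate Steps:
$W = - \frac{34757191650143}{6}$ ($W = 4 - \frac{\left(\left(1423409 - 1201422\right) + 4011480\right) \left(4935722 + 3274379\right)}{6} = 4 - \frac{\left(\left(1423409 - 1201422\right) + 4011480\right) 8210101}{6} = 4 - \frac{\left(221987 + 4011480\right) 8210101}{6} = 4 - \frac{4233467 \cdot 8210101}{6} = 4 - \frac{34757191650167}{6} = - \frac{34757191650143}{6} \approx -5.7929 \cdot 10^{12}$)
$- \frac{1555036}{W} = - \frac{1555036}{- \frac{34757191650143}{6}} = \left(-1555036\right) \left(- \frac{6}{34757191650143}\right) = \frac{9330216}{34757191650143}$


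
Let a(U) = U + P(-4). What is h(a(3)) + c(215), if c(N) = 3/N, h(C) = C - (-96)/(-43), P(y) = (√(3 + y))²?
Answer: -47/215 ≈ -0.21860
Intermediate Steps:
P(y) = 3 + y
a(U) = -1 + U (a(U) = U + (3 - 4) = U - 1 = -1 + U)
h(C) = -96/43 + C (h(C) = C - (-96)*(-1)/43 = C - 1*96/43 = C - 96/43 = -96/43 + C)
h(a(3)) + c(215) = (-96/43 + (-1 + 3)) + 3/215 = (-96/43 + 2) + 3*(1/215) = -10/43 + 3/215 = -47/215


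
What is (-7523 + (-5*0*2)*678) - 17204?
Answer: -24727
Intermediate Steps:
(-7523 + (-5*0*2)*678) - 17204 = (-7523 + (0*2)*678) - 17204 = (-7523 + 0*678) - 17204 = (-7523 + 0) - 17204 = -7523 - 17204 = -24727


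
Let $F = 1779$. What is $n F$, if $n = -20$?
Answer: $-35580$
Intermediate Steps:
$n F = \left(-20\right) 1779 = -35580$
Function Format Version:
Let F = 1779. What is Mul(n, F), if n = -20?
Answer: -35580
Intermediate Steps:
Mul(n, F) = Mul(-20, 1779) = -35580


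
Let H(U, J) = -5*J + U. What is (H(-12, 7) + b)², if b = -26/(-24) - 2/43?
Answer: 562496089/266256 ≈ 2112.6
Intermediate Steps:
H(U, J) = U - 5*J
b = 535/516 (b = -26*(-1/24) - 2*1/43 = 13/12 - 2/43 = 535/516 ≈ 1.0368)
(H(-12, 7) + b)² = ((-12 - 5*7) + 535/516)² = ((-12 - 35) + 535/516)² = (-47 + 535/516)² = (-23717/516)² = 562496089/266256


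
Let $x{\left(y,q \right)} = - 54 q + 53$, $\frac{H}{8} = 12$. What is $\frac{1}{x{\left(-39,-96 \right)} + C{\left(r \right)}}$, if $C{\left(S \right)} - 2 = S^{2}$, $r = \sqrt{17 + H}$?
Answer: $\frac{1}{5352} \approx 0.00018685$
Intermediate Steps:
$H = 96$ ($H = 8 \cdot 12 = 96$)
$r = \sqrt{113}$ ($r = \sqrt{17 + 96} = \sqrt{113} \approx 10.63$)
$x{\left(y,q \right)} = 53 - 54 q$
$C{\left(S \right)} = 2 + S^{2}$
$\frac{1}{x{\left(-39,-96 \right)} + C{\left(r \right)}} = \frac{1}{\left(53 - -5184\right) + \left(2 + \left(\sqrt{113}\right)^{2}\right)} = \frac{1}{\left(53 + 5184\right) + \left(2 + 113\right)} = \frac{1}{5237 + 115} = \frac{1}{5352}$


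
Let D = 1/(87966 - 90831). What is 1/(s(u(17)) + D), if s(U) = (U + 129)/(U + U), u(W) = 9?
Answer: 2865/21964 ≈ 0.13044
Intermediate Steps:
D = -1/2865 (D = 1/(-2865) = -1/2865 ≈ -0.00034904)
s(U) = (129 + U)/(2*U) (s(U) = (129 + U)/((2*U)) = (129 + U)*(1/(2*U)) = (129 + U)/(2*U))
1/(s(u(17)) + D) = 1/((1/2)*(129 + 9)/9 - 1/2865) = 1/((1/2)*(1/9)*138 - 1/2865) = 1/(23/3 - 1/2865) = 1/(21964/2865) = 2865/21964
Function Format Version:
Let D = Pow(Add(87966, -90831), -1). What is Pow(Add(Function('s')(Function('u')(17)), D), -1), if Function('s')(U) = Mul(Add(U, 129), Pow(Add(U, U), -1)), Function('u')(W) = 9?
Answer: Rational(2865, 21964) ≈ 0.13044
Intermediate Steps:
D = Rational(-1, 2865) (D = Pow(-2865, -1) = Rational(-1, 2865) ≈ -0.00034904)
Function('s')(U) = Mul(Rational(1, 2), Pow(U, -1), Add(129, U)) (Function('s')(U) = Mul(Add(129, U), Pow(Mul(2, U), -1)) = Mul(Add(129, U), Mul(Rational(1, 2), Pow(U, -1))) = Mul(Rational(1, 2), Pow(U, -1), Add(129, U)))
Pow(Add(Function('s')(Function('u')(17)), D), -1) = Pow(Add(Mul(Rational(1, 2), Pow(9, -1), Add(129, 9)), Rational(-1, 2865)), -1) = Pow(Add(Mul(Rational(1, 2), Rational(1, 9), 138), Rational(-1, 2865)), -1) = Pow(Add(Rational(23, 3), Rational(-1, 2865)), -1) = Pow(Rational(21964, 2865), -1) = Rational(2865, 21964)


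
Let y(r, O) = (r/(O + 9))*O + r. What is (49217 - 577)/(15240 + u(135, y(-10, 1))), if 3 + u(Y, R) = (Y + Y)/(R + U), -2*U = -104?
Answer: 1994240/624987 ≈ 3.1908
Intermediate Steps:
U = 52 (U = -1/2*(-104) = 52)
y(r, O) = r + O*r/(9 + O) (y(r, O) = (r/(9 + O))*O + r = O*r/(9 + O) + r = r + O*r/(9 + O))
u(Y, R) = -3 + 2*Y/(52 + R) (u(Y, R) = -3 + (Y + Y)/(R + 52) = -3 + (2*Y)/(52 + R) = -3 + 2*Y/(52 + R))
(49217 - 577)/(15240 + u(135, y(-10, 1))) = (49217 - 577)/(15240 + (-156 - (-30)*(9 + 2*1)/(9 + 1) + 2*135)/(52 - 10*(9 + 2*1)/(9 + 1))) = 48640/(15240 + (-156 - (-30)*(9 + 2)/10 + 270)/(52 - 10*(9 + 2)/10)) = 48640/(15240 + (-156 - (-30)*11/10 + 270)/(52 - 10*1/10*11)) = 48640/(15240 + (-156 - 3*(-11) + 270)/(52 - 11)) = 48640/(15240 + (-156 + 33 + 270)/41) = 48640/(15240 + (1/41)*147) = 48640/(15240 + 147/41) = 48640/(624987/41) = 48640*(41/624987) = 1994240/624987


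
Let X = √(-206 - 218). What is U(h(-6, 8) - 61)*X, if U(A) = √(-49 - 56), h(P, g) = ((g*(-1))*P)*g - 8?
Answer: -2*√11130 ≈ -211.00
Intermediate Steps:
h(P, g) = -8 - P*g² (h(P, g) = ((-g)*P)*g - 8 = (-P*g)*g - 8 = -P*g² - 8 = -8 - P*g²)
U(A) = I*√105 (U(A) = √(-105) = I*√105)
X = 2*I*√106 (X = √(-424) = 2*I*√106 ≈ 20.591*I)
U(h(-6, 8) - 61)*X = (I*√105)*(2*I*√106) = -2*√11130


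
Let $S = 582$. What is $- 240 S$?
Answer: $-139680$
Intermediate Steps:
$- 240 S = \left(-240\right) 582 = -139680$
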